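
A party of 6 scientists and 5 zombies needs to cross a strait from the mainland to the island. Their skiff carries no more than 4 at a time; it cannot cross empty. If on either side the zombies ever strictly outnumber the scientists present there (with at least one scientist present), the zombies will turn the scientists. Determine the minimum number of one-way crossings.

Counting alone: each trip to the island takes at most 4 across and each return brings at least 1 back, so after t trips out (and t−1 returns) at most 4t − (t−1) of the 11 are across; that first reaches 11 at t = 4, so at least 7 crossings are needed.
The plan below uses exactly 7 crossings, so it is optimal:
1. 2 zombies → the island.  (the mainland: 6S 3Z; the island: 0S 2Z)
2. 1 zombie ← the mainland.  (the mainland: 6S 4Z; the island: 0S 1Z)
3. 4 zombies → the island.  (the mainland: 6S 0Z; the island: 0S 5Z)
4. 1 zombie ← the mainland.  (the mainland: 6S 1Z; the island: 0S 4Z)
5. 4 scientists → the island.  (the mainland: 2S 1Z; the island: 4S 4Z)
6. 1 zombie ← the mainland.  (the mainland: 2S 2Z; the island: 4S 3Z)
7. 2 scientists and 2 zombies → the island.  (the mainland: 0S 0Z; the island: 6S 5Z)

7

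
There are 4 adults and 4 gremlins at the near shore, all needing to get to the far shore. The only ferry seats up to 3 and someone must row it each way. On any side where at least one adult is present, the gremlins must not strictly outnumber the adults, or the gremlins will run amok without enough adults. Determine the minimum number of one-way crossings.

Counting alone: each trip to the far shore takes at most 3 across and each return brings at least 1 back, so after t trips out (and t−1 returns) at most 3t − (t−1) of the 8 are across; that first reaches 8 at t = 4, so at least 7 crossings are needed.
The safety rule pushes this higher. Following every safe sequence of crossings, the most of the 8 that can be at the far shore as the ferry arrives there on crossing 7 is 7 — never all 8.
So no plan with fewer than 9 crossings exists, and this one achieves 9:
1. 2 gremlins → the far shore.  (the near shore: 4A 2G; the far shore: 0A 2G)
2. 1 gremlin ← the near shore.  (the near shore: 4A 3G; the far shore: 0A 1G)
3. 3 gremlins → the far shore.  (the near shore: 4A 0G; the far shore: 0A 4G)
4. 1 gremlin ← the near shore.  (the near shore: 4A 1G; the far shore: 0A 3G)
5. 3 adults → the far shore.  (the near shore: 1A 1G; the far shore: 3A 3G)
6. 1 adult and 1 gremlin ← the near shore.  (the near shore: 2A 2G; the far shore: 2A 2G)
7. 2 adults → the far shore.  (the near shore: 0A 2G; the far shore: 4A 2G)
8. 1 gremlin ← the near shore.  (the near shore: 0A 3G; the far shore: 4A 1G)
9. 3 gremlins → the far shore.  (the near shore: 0A 0G; the far shore: 4A 4G)

9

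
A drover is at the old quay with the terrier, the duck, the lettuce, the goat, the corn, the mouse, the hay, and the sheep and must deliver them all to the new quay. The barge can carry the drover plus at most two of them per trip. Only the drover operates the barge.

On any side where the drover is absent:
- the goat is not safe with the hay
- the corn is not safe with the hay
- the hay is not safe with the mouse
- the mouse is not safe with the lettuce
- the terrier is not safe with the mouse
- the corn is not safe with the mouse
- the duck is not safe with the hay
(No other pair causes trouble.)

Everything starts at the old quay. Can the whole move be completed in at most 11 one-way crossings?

No

Counting alone: the drover can take at most 2 across per trip to the new quay, so moving all 8 needs at least 4 loaded trips out, with a return between consecutive ones — at least 7 crossings.
The safety rule pushes this higher. Following every safe sequence of crossings, the most of the 8 that can be at the new quay as the barge arrives there on crossings 7, 9, 11 is 5, 6, 7 respectively — never all 8.
So the move cannot be finished within 11 crossings. (The shortest complete plan takes 13:)
1. Drover goes to the new quay with the hay and the mouse.  [the old quay: the corn, the duck, the goat, the lettuce, the sheep, the terrier | the new quay: the hay, the mouse]
2. Drover goes back to the old quay with the mouse.  [the old quay: the corn, the duck, the goat, the lettuce, the mouse, the sheep, the terrier | the new quay: the hay]
3. Drover goes to the new quay with the mouse and the terrier.  [the old quay: the corn, the duck, the goat, the lettuce, the sheep | the new quay: the hay, the mouse, the terrier]
4. Drover goes back to the old quay with the mouse.  [the old quay: the corn, the duck, the goat, the lettuce, the mouse, the sheep | the new quay: the hay, the terrier]
5. Drover goes to the new quay with the corn and the lettuce.  [the old quay: the duck, the goat, the mouse, the sheep | the new quay: the corn, the hay, the lettuce, the terrier]
6. Drover goes back to the old quay with the corn.  [the old quay: the corn, the duck, the goat, the mouse, the sheep | the new quay: the hay, the lettuce, the terrier]
7. Drover goes to the new quay with the corn and the duck.  [the old quay: the goat, the mouse, the sheep | the new quay: the corn, the duck, the hay, the lettuce, the terrier]
8. Drover goes back to the old quay with the hay.  [the old quay: the goat, the hay, the mouse, the sheep | the new quay: the corn, the duck, the lettuce, the terrier]
9. Drover goes to the new quay with the goat and the mouse.  [the old quay: the hay, the sheep | the new quay: the corn, the duck, the goat, the lettuce, the mouse, the terrier]
10. Drover goes back to the old quay with the mouse.  [the old quay: the hay, the mouse, the sheep | the new quay: the corn, the duck, the goat, the lettuce, the terrier]
11. Drover goes to the new quay with the mouse and the sheep.  [the old quay: the hay | the new quay: the corn, the duck, the goat, the lettuce, the mouse, the sheep, the terrier]
12. Drover goes back to the old quay with the mouse.  [the old quay: the hay, the mouse | the new quay: the corn, the duck, the goat, the lettuce, the sheep, the terrier]
13. Drover goes to the new quay with the hay and the mouse.  [the old quay: — | the new quay: the corn, the duck, the goat, the hay, the lettuce, the mouse, the sheep, the terrier]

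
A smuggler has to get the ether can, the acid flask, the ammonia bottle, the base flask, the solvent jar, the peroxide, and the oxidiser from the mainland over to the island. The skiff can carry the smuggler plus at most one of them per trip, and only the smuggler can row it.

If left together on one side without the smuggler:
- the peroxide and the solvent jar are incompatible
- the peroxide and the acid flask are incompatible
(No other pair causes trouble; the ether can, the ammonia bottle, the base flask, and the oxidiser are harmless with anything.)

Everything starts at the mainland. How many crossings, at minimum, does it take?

Counting alone: the smuggler can take at most 1 across per trip to the island, so moving all 7 needs at least 7 loaded trips out, with a return between consecutive ones — at least 13 crossings.
The safety rule pushes this higher. Following every safe sequence of crossings, the most of the 7 that can be at the island as the skiff arrives there on crossing 13 is 6 — never all 7.
So no plan with fewer than 15 crossings exists, and this one achieves 15:
1. Smuggler goes to the island with the peroxide.  [the mainland: the acid flask, the ammonia bottle, the base flask, the ether can, the oxidiser, the solvent jar | the island: the peroxide]
2. Smuggler goes back to the mainland alone.  [the mainland: the acid flask, the ammonia bottle, the base flask, the ether can, the oxidiser, the solvent jar | the island: the peroxide]
3. Smuggler goes to the island with the ether can.  [the mainland: the acid flask, the ammonia bottle, the base flask, the oxidiser, the solvent jar | the island: the ether can, the peroxide]
4. Smuggler goes back to the mainland alone.  [the mainland: the acid flask, the ammonia bottle, the base flask, the oxidiser, the solvent jar | the island: the ether can, the peroxide]
5. Smuggler goes to the island with the acid flask.  [the mainland: the ammonia bottle, the base flask, the oxidiser, the solvent jar | the island: the acid flask, the ether can, the peroxide]
6. Smuggler goes back to the mainland with the peroxide.  [the mainland: the ammonia bottle, the base flask, the oxidiser, the peroxide, the solvent jar | the island: the acid flask, the ether can]
7. Smuggler goes to the island with the solvent jar.  [the mainland: the ammonia bottle, the base flask, the oxidiser, the peroxide | the island: the acid flask, the ether can, the solvent jar]
8. Smuggler goes back to the mainland alone.  [the mainland: the ammonia bottle, the base flask, the oxidiser, the peroxide | the island: the acid flask, the ether can, the solvent jar]
9. Smuggler goes to the island with the ammonia bottle.  [the mainland: the base flask, the oxidiser, the peroxide | the island: the acid flask, the ammonia bottle, the ether can, the solvent jar]
10. Smuggler goes back to the mainland alone.  [the mainland: the base flask, the oxidiser, the peroxide | the island: the acid flask, the ammonia bottle, the ether can, the solvent jar]
11. Smuggler goes to the island with the base flask.  [the mainland: the oxidiser, the peroxide | the island: the acid flask, the ammonia bottle, the base flask, the ether can, the solvent jar]
12. Smuggler goes back to the mainland alone.  [the mainland: the oxidiser, the peroxide | the island: the acid flask, the ammonia bottle, the base flask, the ether can, the solvent jar]
13. Smuggler goes to the island with the oxidiser.  [the mainland: the peroxide | the island: the acid flask, the ammonia bottle, the base flask, the ether can, the oxidiser, the solvent jar]
14. Smuggler goes back to the mainland alone.  [the mainland: the peroxide | the island: the acid flask, the ammonia bottle, the base flask, the ether can, the oxidiser, the solvent jar]
15. Smuggler goes to the island with the peroxide.  [the mainland: — | the island: the acid flask, the ammonia bottle, the base flask, the ether can, the oxidiser, the peroxide, the solvent jar]

15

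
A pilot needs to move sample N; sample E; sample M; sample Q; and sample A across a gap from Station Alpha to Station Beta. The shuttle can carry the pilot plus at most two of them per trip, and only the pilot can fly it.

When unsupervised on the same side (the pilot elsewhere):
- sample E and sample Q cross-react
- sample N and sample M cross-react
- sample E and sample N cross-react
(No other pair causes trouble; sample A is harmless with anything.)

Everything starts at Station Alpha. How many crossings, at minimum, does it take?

Counting alone: the pilot can take at most 2 across per trip to Station Beta, so moving all 5 needs at least 3 loaded trips out, with a return between consecutive ones — at least 5 crossings.
The plan below uses exactly 5 crossings, so it is optimal:
1. Pilot goes to Station Beta with sample E and sample N.
2. Pilot goes back to Station Alpha with sample N.
3. Pilot goes to Station Beta with sample A and sample M.
4. Pilot goes back to Station Alpha alone.
5. Pilot goes to Station Beta with sample N and sample Q.

5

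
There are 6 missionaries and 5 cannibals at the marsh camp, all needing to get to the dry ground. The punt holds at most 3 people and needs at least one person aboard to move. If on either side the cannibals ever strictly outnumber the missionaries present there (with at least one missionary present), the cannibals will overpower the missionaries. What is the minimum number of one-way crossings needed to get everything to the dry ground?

Counting alone: each trip to the dry ground takes at most 3 across and each return brings at least 1 back, so after t trips out (and t−1 returns) at most 3t − (t−1) of the 11 are across; that first reaches 11 at t = 5, so at least 9 crossings are needed.
The plan below uses exactly 9 crossings, so it is optimal:
1. 3 cannibals → the dry ground.  (the marsh camp: 6M 2C; the dry ground: 0M 3C)
2. 1 cannibal ← the marsh camp.  (the marsh camp: 6M 3C; the dry ground: 0M 2C)
3. 3 missionaries → the dry ground.  (the marsh camp: 3M 3C; the dry ground: 3M 2C)
4. 1 missionary ← the marsh camp.  (the marsh camp: 4M 3C; the dry ground: 2M 2C)
5. 2 missionaries and 1 cannibal → the dry ground.  (the marsh camp: 2M 2C; the dry ground: 4M 3C)
6. 1 missionary ← the marsh camp.  (the marsh camp: 3M 2C; the dry ground: 3M 3C)
7. 2 missionaries and 1 cannibal → the dry ground.  (the marsh camp: 1M 1C; the dry ground: 5M 4C)
8. 1 missionary ← the marsh camp.  (the marsh camp: 2M 1C; the dry ground: 4M 4C)
9. 2 missionaries and 1 cannibal → the dry ground.  (the marsh camp: 0M 0C; the dry ground: 6M 5C)

9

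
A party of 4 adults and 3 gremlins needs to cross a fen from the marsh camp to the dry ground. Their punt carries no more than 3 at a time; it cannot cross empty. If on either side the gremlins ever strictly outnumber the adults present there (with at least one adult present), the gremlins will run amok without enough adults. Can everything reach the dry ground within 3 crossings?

Counting alone: each trip to the dry ground takes at most 3 across and each return brings at least 1 back, so after t trips out (and t−1 returns) at most 3t − (t−1) of the 7 are across; that first reaches 7 at t = 3, so at least 5 crossings are needed.
Since 3 < 5, 3 crossings cannot be enough. (The shortest complete plan in fact takes 5:)
1. 3 gremlins → the dry ground.  (the marsh camp: 4A 0G; the dry ground: 0A 3G)
2. 1 gremlin ← the marsh camp.  (the marsh camp: 4A 1G; the dry ground: 0A 2G)
3. 3 adults → the dry ground.  (the marsh camp: 1A 1G; the dry ground: 3A 2G)
4. 1 adult ← the marsh camp.  (the marsh camp: 2A 1G; the dry ground: 2A 2G)
5. 2 adults and 1 gremlin → the dry ground.  (the marsh camp: 0A 0G; the dry ground: 4A 3G)

No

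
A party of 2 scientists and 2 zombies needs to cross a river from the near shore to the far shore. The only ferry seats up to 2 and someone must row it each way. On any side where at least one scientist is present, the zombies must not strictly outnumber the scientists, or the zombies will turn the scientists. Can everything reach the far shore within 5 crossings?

Yes — this plan uses 5 crossings (≤ 5):
1. 2 zombies → the far shore.  (the near shore: 2S 0Z; the far shore: 0S 2Z)
2. 1 zombie ← the near shore.  (the near shore: 2S 1Z; the far shore: 0S 1Z)
3. 2 scientists → the far shore.  (the near shore: 0S 1Z; the far shore: 2S 1Z)
4. 1 zombie ← the near shore.  (the near shore: 0S 2Z; the far shore: 2S 0Z)
5. 2 zombies → the far shore.  (the near shore: 0S 0Z; the far shore: 2S 2Z)

Yes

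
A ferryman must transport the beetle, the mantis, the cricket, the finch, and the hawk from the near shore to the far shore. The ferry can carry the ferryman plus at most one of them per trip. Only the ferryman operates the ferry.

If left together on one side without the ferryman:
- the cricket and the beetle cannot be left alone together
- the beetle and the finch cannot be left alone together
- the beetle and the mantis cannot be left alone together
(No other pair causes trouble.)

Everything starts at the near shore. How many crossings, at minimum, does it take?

impossible

Following every safe sequence of crossings from the start, the most of the 5 that can be at the far shore as the ferry arrives there on crossings 1, 3, 5 is 1, 2, 3 respectively; the best ever achieved is 3 of 5.
From crossing 7 on, no configuration arises that was not already reachable earlier: only 18 distinct safe configurations (who is on which side, and where the ferry is) can ever be reached, none of them has everyone across, and every continuation just revisits them. So no valid plan exists.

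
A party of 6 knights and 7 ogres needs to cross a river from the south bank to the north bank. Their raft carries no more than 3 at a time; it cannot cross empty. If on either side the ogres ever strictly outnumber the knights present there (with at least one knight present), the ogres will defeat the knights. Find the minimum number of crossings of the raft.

The ogres already outnumber the knights at the south bank before anyone moves, so the starting position itself is disallowed.

impossible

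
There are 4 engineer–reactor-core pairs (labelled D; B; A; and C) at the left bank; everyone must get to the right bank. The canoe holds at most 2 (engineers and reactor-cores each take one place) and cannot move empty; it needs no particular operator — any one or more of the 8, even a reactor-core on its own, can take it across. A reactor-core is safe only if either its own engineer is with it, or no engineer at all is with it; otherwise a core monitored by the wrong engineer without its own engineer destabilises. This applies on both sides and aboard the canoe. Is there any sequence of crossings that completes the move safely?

Following every safe sequence of crossings from the start, the most of the 8 that can be at the right bank as the canoe arrives there on crossings 1, 3, 5 is 2, 3, 4 respectively; the best ever achieved is 4 of 8.
From crossing 7 on, no configuration arises that was not already reachable earlier: only 44 distinct safe configurations (who is on which side, and where the canoe is) can ever be reached, none of them has everyone across, and every continuation just revisits them. So no valid plan exists.

No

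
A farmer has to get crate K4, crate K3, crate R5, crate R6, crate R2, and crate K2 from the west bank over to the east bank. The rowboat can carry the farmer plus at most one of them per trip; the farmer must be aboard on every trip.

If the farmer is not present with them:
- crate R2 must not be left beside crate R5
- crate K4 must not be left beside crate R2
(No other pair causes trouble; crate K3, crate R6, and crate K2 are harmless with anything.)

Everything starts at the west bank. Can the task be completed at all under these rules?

1. Farmer goes to the east bank with crate R2.
2. Farmer goes back to the west bank alone.
3. Farmer goes to the east bank with crate K4.
4. Farmer goes back to the west bank with crate R2.
5. Farmer goes to the east bank with crate R5.
6. Farmer goes back to the west bank alone.
7. Farmer goes to the east bank with crate K3.
8. Farmer goes back to the west bank alone.
9. Farmer goes to the east bank with crate R6.
10. Farmer goes back to the west bank alone.
11. Farmer goes to the east bank with crate K2.
12. Farmer goes back to the west bank alone.
13. Farmer goes to the east bank with crate R2.

Yes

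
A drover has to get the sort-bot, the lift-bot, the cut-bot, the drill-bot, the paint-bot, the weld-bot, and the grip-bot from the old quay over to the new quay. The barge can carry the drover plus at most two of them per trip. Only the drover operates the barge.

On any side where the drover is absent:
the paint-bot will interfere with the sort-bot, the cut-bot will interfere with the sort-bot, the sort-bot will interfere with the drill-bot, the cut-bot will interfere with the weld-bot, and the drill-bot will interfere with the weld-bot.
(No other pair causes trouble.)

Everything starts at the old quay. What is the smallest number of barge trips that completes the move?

9

Counting alone: the drover can take at most 2 across per trip to the new quay, so moving all 7 needs at least 4 loaded trips out, with a return between consecutive ones — at least 7 crossings.
The safety rule pushes this higher. Following every safe sequence of crossings, the most of the 7 that can be at the new quay as the barge arrives there on crossing 7 is 6 — never all 7.
So no plan with fewer than 9 crossings exists, and this one achieves 9:
1. Drover goes to the new quay with the sort-bot and the weld-bot.  [the old quay: the cut-bot, the drill-bot, the grip-bot, the lift-bot, the paint-bot | the new quay: the sort-bot, the weld-bot]
2. Drover goes back to the old quay alone.  [the old quay: the cut-bot, the drill-bot, the grip-bot, the lift-bot, the paint-bot | the new quay: the sort-bot, the weld-bot]
3. Drover goes to the new quay with the lift-bot.  [the old quay: the cut-bot, the drill-bot, the grip-bot, the paint-bot | the new quay: the lift-bot, the sort-bot, the weld-bot]
4. Drover goes back to the old quay alone.  [the old quay: the cut-bot, the drill-bot, the grip-bot, the paint-bot | the new quay: the lift-bot, the sort-bot, the weld-bot]
5. Drover goes to the new quay with the cut-bot and the drill-bot.  [the old quay: the grip-bot, the paint-bot | the new quay: the cut-bot, the drill-bot, the lift-bot, the sort-bot, the weld-bot]
6. Drover goes back to the old quay with the sort-bot and the weld-bot.  [the old quay: the grip-bot, the paint-bot, the sort-bot, the weld-bot | the new quay: the cut-bot, the drill-bot, the lift-bot]
7. Drover goes to the new quay with the grip-bot and the paint-bot.  [the old quay: the sort-bot, the weld-bot | the new quay: the cut-bot, the drill-bot, the grip-bot, the lift-bot, the paint-bot]
8. Drover goes back to the old quay alone.  [the old quay: the sort-bot, the weld-bot | the new quay: the cut-bot, the drill-bot, the grip-bot, the lift-bot, the paint-bot]
9. Drover goes to the new quay with the sort-bot and the weld-bot.  [the old quay: — | the new quay: the cut-bot, the drill-bot, the grip-bot, the lift-bot, the paint-bot, the sort-bot, the weld-bot]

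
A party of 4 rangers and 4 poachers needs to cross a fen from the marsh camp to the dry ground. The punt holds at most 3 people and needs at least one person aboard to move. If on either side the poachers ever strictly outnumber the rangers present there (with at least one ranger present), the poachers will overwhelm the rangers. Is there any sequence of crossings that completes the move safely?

1. 2 poachers → the dry ground.  (the marsh camp: 4R 2P; the dry ground: 0R 2P)
2. 1 poacher ← the marsh camp.  (the marsh camp: 4R 3P; the dry ground: 0R 1P)
3. 3 poachers → the dry ground.  (the marsh camp: 4R 0P; the dry ground: 0R 4P)
4. 1 poacher ← the marsh camp.  (the marsh camp: 4R 1P; the dry ground: 0R 3P)
5. 3 rangers → the dry ground.  (the marsh camp: 1R 1P; the dry ground: 3R 3P)
6. 1 ranger and 1 poacher ← the marsh camp.  (the marsh camp: 2R 2P; the dry ground: 2R 2P)
7. 2 rangers → the dry ground.  (the marsh camp: 0R 2P; the dry ground: 4R 2P)
8. 1 poacher ← the marsh camp.  (the marsh camp: 0R 3P; the dry ground: 4R 1P)
9. 3 poachers → the dry ground.  (the marsh camp: 0R 0P; the dry ground: 4R 4P)

Yes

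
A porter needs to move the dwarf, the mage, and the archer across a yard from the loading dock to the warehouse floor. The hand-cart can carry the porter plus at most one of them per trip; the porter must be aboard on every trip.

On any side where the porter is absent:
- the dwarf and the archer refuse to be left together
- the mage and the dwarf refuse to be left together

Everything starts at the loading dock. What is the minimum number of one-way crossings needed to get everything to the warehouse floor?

7

Counting alone: the porter can take at most 1 across per trip to the warehouse floor, so moving all 3 needs at least 3 loaded trips out, with a return between consecutive ones — at least 5 crossings.
The safety rule pushes this higher. Following every safe sequence of crossings, the most of the 3 that can be at the warehouse floor as the hand-cart arrives there on crossing 5 is 2 — never all 3.
So no plan with fewer than 7 crossings exists, and this one achieves 7:
1. Porter goes to the warehouse floor with the dwarf.  [the loading dock: the archer, the mage | the warehouse floor: the dwarf]
2. Porter goes back to the loading dock alone.  [the loading dock: the archer, the mage | the warehouse floor: the dwarf]
3. Porter goes to the warehouse floor with the mage.  [the loading dock: the archer | the warehouse floor: the dwarf, the mage]
4. Porter goes back to the loading dock with the dwarf.  [the loading dock: the archer, the dwarf | the warehouse floor: the mage]
5. Porter goes to the warehouse floor with the archer.  [the loading dock: the dwarf | the warehouse floor: the archer, the mage]
6. Porter goes back to the loading dock alone.  [the loading dock: the dwarf | the warehouse floor: the archer, the mage]
7. Porter goes to the warehouse floor with the dwarf.  [the loading dock: — | the warehouse floor: the archer, the dwarf, the mage]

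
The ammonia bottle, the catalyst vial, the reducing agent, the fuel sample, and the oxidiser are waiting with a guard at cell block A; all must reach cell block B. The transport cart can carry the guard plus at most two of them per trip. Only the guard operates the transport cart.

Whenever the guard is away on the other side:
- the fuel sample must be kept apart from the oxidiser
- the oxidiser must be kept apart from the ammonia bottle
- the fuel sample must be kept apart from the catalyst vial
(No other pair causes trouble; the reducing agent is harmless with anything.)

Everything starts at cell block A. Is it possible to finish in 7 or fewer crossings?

Yes — this plan uses 5 crossings (≤ 7):
1. Guard goes to cell block B with the ammonia bottle and the fuel sample.
2. Guard goes back to cell block A alone.
3. Guard goes to cell block B with the reducing agent.
4. Guard goes back to cell block A alone.
5. Guard goes to cell block B with the catalyst vial and the oxidiser.

Yes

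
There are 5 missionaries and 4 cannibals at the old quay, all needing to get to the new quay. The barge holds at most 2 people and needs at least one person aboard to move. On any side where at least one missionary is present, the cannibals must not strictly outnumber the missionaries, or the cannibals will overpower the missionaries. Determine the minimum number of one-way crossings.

15

Counting alone: each trip to the new quay takes at most 2 across and each return brings at least 1 back, so after t trips out (and t−1 returns) at most 2t − (t−1) of the 9 are across; that first reaches 9 at t = 8, so at least 15 crossings are needed.
The plan below uses exactly 15 crossings, so it is optimal:
1. 2 cannibals → the new quay.  (the old quay: 5M 2C; the new quay: 0M 2C)
2. 1 cannibal ← the old quay.  (the old quay: 5M 3C; the new quay: 0M 1C)
3. 2 cannibals → the new quay.  (the old quay: 5M 1C; the new quay: 0M 3C)
4. 1 cannibal ← the old quay.  (the old quay: 5M 2C; the new quay: 0M 2C)
5. 2 missionaries → the new quay.  (the old quay: 3M 2C; the new quay: 2M 2C)
6. 1 cannibal ← the old quay.  (the old quay: 3M 3C; the new quay: 2M 1C)
7. 1 missionary and 1 cannibal → the new quay.  (the old quay: 2M 2C; the new quay: 3M 2C)
8. 1 missionary ← the old quay.  (the old quay: 3M 2C; the new quay: 2M 2C)
9. 1 missionary and 1 cannibal → the new quay.  (the old quay: 2M 1C; the new quay: 3M 3C)
10. 1 cannibal ← the old quay.  (the old quay: 2M 2C; the new quay: 3M 2C)
11. 1 missionary and 1 cannibal → the new quay.  (the old quay: 1M 1C; the new quay: 4M 3C)
12. 1 missionary ← the old quay.  (the old quay: 2M 1C; the new quay: 3M 3C)
13. 1 missionary and 1 cannibal → the new quay.  (the old quay: 1M 0C; the new quay: 4M 4C)
14. 1 cannibal ← the old quay.  (the old quay: 1M 1C; the new quay: 4M 3C)
15. 1 missionary and 1 cannibal → the new quay.  (the old quay: 0M 0C; the new quay: 5M 4C)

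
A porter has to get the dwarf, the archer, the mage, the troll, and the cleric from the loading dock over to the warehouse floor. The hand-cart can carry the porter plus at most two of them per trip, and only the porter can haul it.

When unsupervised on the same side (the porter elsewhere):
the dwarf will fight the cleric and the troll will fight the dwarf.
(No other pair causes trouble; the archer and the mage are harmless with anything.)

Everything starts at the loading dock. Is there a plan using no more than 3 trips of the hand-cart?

Counting alone: the porter can take at most 2 across per trip to the warehouse floor, so moving all 5 needs at least 3 loaded trips out, with a return between consecutive ones — at least 5 crossings.
Since 3 < 5, 3 crossings cannot be enough. (The shortest complete plan in fact takes 5:)
1. Porter goes to the warehouse floor with the dwarf.  [the loading dock: the archer, the cleric, the mage, the troll | the warehouse floor: the dwarf]
2. Porter goes back to the loading dock alone.  [the loading dock: the archer, the cleric, the mage, the troll | the warehouse floor: the dwarf]
3. Porter goes to the warehouse floor with the archer and the mage.  [the loading dock: the cleric, the troll | the warehouse floor: the archer, the dwarf, the mage]
4. Porter goes back to the loading dock alone.  [the loading dock: the cleric, the troll | the warehouse floor: the archer, the dwarf, the mage]
5. Porter goes to the warehouse floor with the cleric and the troll.  [the loading dock: — | the warehouse floor: the archer, the cleric, the dwarf, the mage, the troll]

No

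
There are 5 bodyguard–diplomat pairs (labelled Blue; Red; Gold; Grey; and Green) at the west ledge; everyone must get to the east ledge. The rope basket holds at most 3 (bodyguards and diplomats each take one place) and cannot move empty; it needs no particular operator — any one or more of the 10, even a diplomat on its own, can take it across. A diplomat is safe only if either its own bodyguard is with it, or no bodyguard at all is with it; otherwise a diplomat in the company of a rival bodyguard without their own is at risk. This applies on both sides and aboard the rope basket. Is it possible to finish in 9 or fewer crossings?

No

Counting alone: each trip to the east ledge takes at most 3 across and each return brings at least 1 back, so after t trips out (and t−1 returns) at most 3t − (t−1) of the 10 are across; that first reaches 10 at t = 5, so at least 9 crossings are needed.
The safety rule pushes this higher. Following every safe sequence of crossings, the most of the 10 that can be at the east ledge as the rope basket arrives there on crossing 9 is 9 — never all 10.
So the move cannot be finished within 9 crossings. (The shortest complete plan takes 11:)
1. bodyguard Blue and diplomat Blue cross → the east ledge.
2. bodyguard Blue crosses ← the west ledge.
3. diplomat Gold, diplomat Grey, and diplomat Red cross → the east ledge.
4. diplomat Blue crosses ← the west ledge.
5. bodyguard Gold, bodyguard Grey, and bodyguard Red cross → the east ledge.
6. bodyguard Red and diplomat Red cross ← the west ledge.
7. bodyguard Blue, bodyguard Green, and bodyguard Red cross → the east ledge.
8. diplomat Gold crosses ← the west ledge.
9. diplomat Blue and diplomat Red cross → the east ledge.
10. diplomat Blue crosses ← the west ledge.
11. diplomat Blue, diplomat Gold, and diplomat Green cross → the east ledge.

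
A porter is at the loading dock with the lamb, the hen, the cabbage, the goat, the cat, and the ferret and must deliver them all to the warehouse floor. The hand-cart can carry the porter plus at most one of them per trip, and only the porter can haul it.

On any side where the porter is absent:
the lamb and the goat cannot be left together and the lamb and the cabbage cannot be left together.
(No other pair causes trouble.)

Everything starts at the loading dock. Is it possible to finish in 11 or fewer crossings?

No

Counting alone: the porter can take at most 1 across per trip to the warehouse floor, so moving all 6 needs at least 6 loaded trips out, with a return between consecutive ones — at least 11 crossings.
The safety rule pushes this higher. Following every safe sequence of crossings, the most of the 6 that can be at the warehouse floor as the hand-cart arrives there on crossing 11 is 5 — never all 6.
So the move cannot be finished within 11 crossings. (The shortest complete plan takes 13:)
1. Porter goes to the warehouse floor with the lamb.  [the loading dock: the cabbage, the cat, the ferret, the goat, the hen | the warehouse floor: the lamb]
2. Porter goes back to the loading dock alone.  [the loading dock: the cabbage, the cat, the ferret, the goat, the hen | the warehouse floor: the lamb]
3. Porter goes to the warehouse floor with the hen.  [the loading dock: the cabbage, the cat, the ferret, the goat | the warehouse floor: the hen, the lamb]
4. Porter goes back to the loading dock alone.  [the loading dock: the cabbage, the cat, the ferret, the goat | the warehouse floor: the hen, the lamb]
5. Porter goes to the warehouse floor with the cabbage.  [the loading dock: the cat, the ferret, the goat | the warehouse floor: the cabbage, the hen, the lamb]
6. Porter goes back to the loading dock with the lamb.  [the loading dock: the cat, the ferret, the goat, the lamb | the warehouse floor: the cabbage, the hen]
7. Porter goes to the warehouse floor with the goat.  [the loading dock: the cat, the ferret, the lamb | the warehouse floor: the cabbage, the goat, the hen]
8. Porter goes back to the loading dock alone.  [the loading dock: the cat, the ferret, the lamb | the warehouse floor: the cabbage, the goat, the hen]
9. Porter goes to the warehouse floor with the cat.  [the loading dock: the ferret, the lamb | the warehouse floor: the cabbage, the cat, the goat, the hen]
10. Porter goes back to the loading dock alone.  [the loading dock: the ferret, the lamb | the warehouse floor: the cabbage, the cat, the goat, the hen]
11. Porter goes to the warehouse floor with the ferret.  [the loading dock: the lamb | the warehouse floor: the cabbage, the cat, the ferret, the goat, the hen]
12. Porter goes back to the loading dock alone.  [the loading dock: the lamb | the warehouse floor: the cabbage, the cat, the ferret, the goat, the hen]
13. Porter goes to the warehouse floor with the lamb.  [the loading dock: — | the warehouse floor: the cabbage, the cat, the ferret, the goat, the hen, the lamb]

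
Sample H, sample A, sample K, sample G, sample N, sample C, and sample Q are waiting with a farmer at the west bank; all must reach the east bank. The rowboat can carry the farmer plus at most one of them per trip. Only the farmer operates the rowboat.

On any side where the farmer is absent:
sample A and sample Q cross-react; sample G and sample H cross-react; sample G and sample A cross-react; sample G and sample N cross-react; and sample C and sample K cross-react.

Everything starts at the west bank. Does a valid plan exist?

Whatever the first load, the items left behind include a forbidden pair without the farmer. No opening move is safe, so no plan exists.

No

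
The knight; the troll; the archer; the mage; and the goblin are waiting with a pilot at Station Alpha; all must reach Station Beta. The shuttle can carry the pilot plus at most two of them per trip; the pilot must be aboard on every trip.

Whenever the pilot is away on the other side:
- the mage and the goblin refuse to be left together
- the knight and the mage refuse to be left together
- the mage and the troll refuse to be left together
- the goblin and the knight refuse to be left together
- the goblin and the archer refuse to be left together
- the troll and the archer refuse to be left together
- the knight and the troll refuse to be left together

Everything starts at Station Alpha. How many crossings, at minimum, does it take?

Whatever the first load, the items left behind include a forbidden pair without the pilot. No opening move is safe, so no plan exists.

impossible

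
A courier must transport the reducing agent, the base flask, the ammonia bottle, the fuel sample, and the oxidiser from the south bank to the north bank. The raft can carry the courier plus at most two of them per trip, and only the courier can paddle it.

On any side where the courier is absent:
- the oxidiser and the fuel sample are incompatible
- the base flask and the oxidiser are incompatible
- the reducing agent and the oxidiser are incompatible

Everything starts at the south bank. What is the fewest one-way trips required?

5

Counting alone: the courier can take at most 2 across per trip to the north bank, so moving all 5 needs at least 3 loaded trips out, with a return between consecutive ones — at least 5 crossings.
The plan below uses exactly 5 crossings, so it is optimal:
1. Courier goes to the north bank with the oxidiser and the reducing agent.  [the south bank: the ammonia bottle, the base flask, the fuel sample | the north bank: the oxidiser, the reducing agent]
2. Courier goes back to the south bank with the oxidiser.  [the south bank: the ammonia bottle, the base flask, the fuel sample, the oxidiser | the north bank: the reducing agent]
3. Courier goes to the north bank with the base flask and the fuel sample.  [the south bank: the ammonia bottle, the oxidiser | the north bank: the base flask, the fuel sample, the reducing agent]
4. Courier goes back to the south bank alone.  [the south bank: the ammonia bottle, the oxidiser | the north bank: the base flask, the fuel sample, the reducing agent]
5. Courier goes to the north bank with the ammonia bottle and the oxidiser.  [the south bank: — | the north bank: the ammonia bottle, the base flask, the fuel sample, the oxidiser, the reducing agent]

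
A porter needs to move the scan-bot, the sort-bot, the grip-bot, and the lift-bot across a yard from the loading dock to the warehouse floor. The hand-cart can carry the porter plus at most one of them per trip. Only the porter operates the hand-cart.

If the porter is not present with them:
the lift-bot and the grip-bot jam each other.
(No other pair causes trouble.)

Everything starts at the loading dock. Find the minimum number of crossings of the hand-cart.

Counting alone: the porter can take at most 1 across per trip to the warehouse floor, so moving all 4 needs at least 4 loaded trips out, with a return between consecutive ones — at least 7 crossings.
The plan below uses exactly 7 crossings, so it is optimal:
1. Porter goes to the warehouse floor with the grip-bot.  [the loading dock: the lift-bot, the scan-bot, the sort-bot | the warehouse floor: the grip-bot]
2. Porter goes back to the loading dock alone.  [the loading dock: the lift-bot, the scan-bot, the sort-bot | the warehouse floor: the grip-bot]
3. Porter goes to the warehouse floor with the scan-bot.  [the loading dock: the lift-bot, the sort-bot | the warehouse floor: the grip-bot, the scan-bot]
4. Porter goes back to the loading dock alone.  [the loading dock: the lift-bot, the sort-bot | the warehouse floor: the grip-bot, the scan-bot]
5. Porter goes to the warehouse floor with the sort-bot.  [the loading dock: the lift-bot | the warehouse floor: the grip-bot, the scan-bot, the sort-bot]
6. Porter goes back to the loading dock alone.  [the loading dock: the lift-bot | the warehouse floor: the grip-bot, the scan-bot, the sort-bot]
7. Porter goes to the warehouse floor with the lift-bot.  [the loading dock: — | the warehouse floor: the grip-bot, the lift-bot, the scan-bot, the sort-bot]

7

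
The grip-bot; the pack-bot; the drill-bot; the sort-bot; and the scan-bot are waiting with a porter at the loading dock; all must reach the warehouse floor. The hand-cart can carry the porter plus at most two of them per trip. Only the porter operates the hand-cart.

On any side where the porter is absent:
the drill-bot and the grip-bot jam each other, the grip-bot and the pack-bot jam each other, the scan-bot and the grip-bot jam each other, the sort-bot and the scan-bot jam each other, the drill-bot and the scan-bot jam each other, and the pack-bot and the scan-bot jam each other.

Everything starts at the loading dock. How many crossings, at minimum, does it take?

Counting alone: the porter can take at most 2 across per trip to the warehouse floor, so moving all 5 needs at least 3 loaded trips out, with a return between consecutive ones — at least 5 crossings.
The safety rule pushes this higher. Following every safe sequence of crossings, the most of the 5 that can be at the warehouse floor as the hand-cart arrives there on crossing 5 is 4 — never all 5.
So no plan with fewer than 7 crossings exists, and this one achieves 7:
1. Porter goes to the warehouse floor with the grip-bot and the scan-bot.
2. Porter goes back to the loading dock with the grip-bot.
3. Porter goes to the warehouse floor with the grip-bot and the sort-bot.
4. Porter goes back to the loading dock with the scan-bot.
5. Porter goes to the warehouse floor with the drill-bot and the pack-bot.
6. Porter goes back to the loading dock with the grip-bot.
7. Porter goes to the warehouse floor with the grip-bot and the scan-bot.

7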